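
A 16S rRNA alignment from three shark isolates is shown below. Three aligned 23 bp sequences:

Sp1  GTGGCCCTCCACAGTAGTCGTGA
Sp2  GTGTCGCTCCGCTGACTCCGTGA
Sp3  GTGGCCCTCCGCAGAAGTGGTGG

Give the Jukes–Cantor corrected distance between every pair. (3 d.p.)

d(Sp1,Sp2) = 0.467, d(Sp1,Sp3) = 0.198, d(Sp2,Sp3) = 0.467

Sp1–Sp2: 8/23 sites differ → p ≈ 0.347826, d = −0.75 ln(1 − 0.463768) = 0.467391 ≈ 0.467.
Sp1–Sp3: 4/23 sites differ → p ≈ 0.173913, d = −0.75 ln(1 − 0.231884) = 0.197861 ≈ 0.198.
Sp2–Sp3: 8/23 sites differ → p ≈ 0.347826, d = −0.75 ln(1 − 0.463768) = 0.467391 ≈ 0.467.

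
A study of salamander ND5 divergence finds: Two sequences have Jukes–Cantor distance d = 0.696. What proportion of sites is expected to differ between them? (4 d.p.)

p = (3/4)(1 − e^(−4d/3)) = 0.75 × (1 − e^(-0.928)) = 0.75 × (1 − 0.395344) = 0.453492.

0.4535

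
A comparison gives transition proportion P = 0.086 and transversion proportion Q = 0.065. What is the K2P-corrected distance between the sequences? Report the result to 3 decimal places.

Under the Kimura two-parameter model, d = −½ ln(1 − 2P − Q) − ¼ ln(1 − 2Q).
1 − 2P − Q = 0.763, giving −½ ln(0.763) = 0.135249.
1 − 2Q = 0.87, giving −¼ ln(0.87) = 0.034816.
d = 0.135249 + 0.034816 = 0.170065.

0.170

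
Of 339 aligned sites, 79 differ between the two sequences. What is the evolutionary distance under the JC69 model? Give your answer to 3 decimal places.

p = 79/339 ≈ 0.233038.
d = −(3/4) ln(1 − 4p/3) = −0.75 ln(1 − 0.310717) = −0.75 ln(0.689283)
  = −0.75 × (-0.372103) = 0.279077 substitutions/site.

0.279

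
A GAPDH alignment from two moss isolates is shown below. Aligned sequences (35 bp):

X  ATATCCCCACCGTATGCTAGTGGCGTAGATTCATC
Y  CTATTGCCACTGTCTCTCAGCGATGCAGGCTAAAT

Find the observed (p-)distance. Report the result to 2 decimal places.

The sequences differ at 17 of 35 positions.
p = 17/35 = 0.485714… ≈ 0.49 (to 2 d.p.).

0.49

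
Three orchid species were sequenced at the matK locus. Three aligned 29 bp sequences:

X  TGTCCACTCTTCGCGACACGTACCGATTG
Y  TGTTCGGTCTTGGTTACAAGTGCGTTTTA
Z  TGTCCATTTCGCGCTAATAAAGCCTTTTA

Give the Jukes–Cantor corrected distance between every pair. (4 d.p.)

X–Y: 12/29 sites differ → p ≈ 0.413793, d = −0.75 ln(1 − 0.551724) = 0.601760 ≈ 0.6018.
X–Z: 14/29 sites differ → p ≈ 0.482759, d = −0.75 ln(1 − 0.643679) = 0.773942 ≈ 0.7739.
Y–Z: 13/29 sites differ → p ≈ 0.448276, d = −0.75 ln(1 − 0.597701) = 0.682920 ≈ 0.6829.

d(X,Y) = 0.6018, d(X,Z) = 0.7739, d(Y,Z) = 0.6829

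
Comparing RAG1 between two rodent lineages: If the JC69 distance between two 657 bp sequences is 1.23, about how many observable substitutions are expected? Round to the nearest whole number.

397

Invert JC69: p = (3/4)(1 − e^(−4d/3)) = 0.75 × (1 − e^(-1.64)) = 0.75 × (1 − 0.193980) = 0.604515.
Expected differing sites = pL ≈ 0.604515 × 657 = 397.166355 ≈ 397.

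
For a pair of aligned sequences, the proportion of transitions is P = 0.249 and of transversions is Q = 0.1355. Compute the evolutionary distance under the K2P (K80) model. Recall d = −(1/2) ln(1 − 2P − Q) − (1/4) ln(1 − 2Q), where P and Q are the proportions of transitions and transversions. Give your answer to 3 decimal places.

Under the Kimura two-parameter model, d = −½ ln(1 − 2P − Q) − ¼ ln(1 − 2Q).
1 − 2P − Q = 0.3665, giving −½ ln(0.3665) = 0.501878.
1 − 2Q = 0.729, giving −¼ ln(0.729) = 0.079020.
d = 0.501878 + 0.079020 = 0.580898.

0.581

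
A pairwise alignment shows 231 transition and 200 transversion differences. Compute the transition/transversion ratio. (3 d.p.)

R = 231/200 = 1.155.

1.155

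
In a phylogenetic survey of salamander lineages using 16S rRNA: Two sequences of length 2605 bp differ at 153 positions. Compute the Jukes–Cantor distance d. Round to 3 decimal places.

0.061

p = 153/2605 ≈ 0.058733.
d = −(3/4) ln(1 − 4p/3) = −0.75 ln(1 − 0.078311) = −0.75 ln(0.921689)
  = −0.75 × (-0.081547) = 0.061160 substitutions/site.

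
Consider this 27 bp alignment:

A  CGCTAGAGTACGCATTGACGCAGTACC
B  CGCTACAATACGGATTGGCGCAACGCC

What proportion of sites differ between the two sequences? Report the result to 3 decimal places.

The sequences differ at 7 of 27 positions (sites 6, 8, 13, 18, 23, 24, 25).
p = 7/27 = 0.259259… ≈ 0.259 (to 3 d.p.).

0.259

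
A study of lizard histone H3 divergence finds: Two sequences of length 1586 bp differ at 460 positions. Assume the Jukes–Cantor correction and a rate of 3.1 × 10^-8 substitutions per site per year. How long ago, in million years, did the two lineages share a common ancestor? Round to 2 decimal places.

p = 460/1586 ≈ 0.290038.
d = −(3/4) ln(1 − 4p/3) = −0.75 ln(1 − 0.386717) = −0.75 ln(0.613283)
  = −0.75 × (-0.488929) = 0.366697 substitutions/site.
Under a molecular clock d = 2μt, so t = d/(2μ) = 0.366697 / (2 × 3.1 × 10^-8) = 5.91 million years.

5.91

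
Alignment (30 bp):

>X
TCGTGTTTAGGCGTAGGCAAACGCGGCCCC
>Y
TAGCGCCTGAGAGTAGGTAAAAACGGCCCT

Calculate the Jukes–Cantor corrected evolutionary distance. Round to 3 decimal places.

0.503

The sequences differ at 11 of 30 sites, so p = 11/30 ≈ 0.366667.
d = −(3/4) ln(1 − 4p/3) = −0.75 ln(1 − 0.488889) = −0.75 ln(0.511111)
  = −0.75 × (-0.671168) = 0.503376 substitutions/site.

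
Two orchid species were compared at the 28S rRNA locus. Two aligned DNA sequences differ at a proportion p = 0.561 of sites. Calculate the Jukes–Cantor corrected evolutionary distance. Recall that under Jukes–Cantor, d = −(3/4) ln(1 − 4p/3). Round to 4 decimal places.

1.0337

d = −(3/4) ln(1 − 4p/3) = −0.75 ln(1 − 0.748) = −0.75 ln(0.252)
  = −0.75 × (-1.378326) = 1.033745 substitutions/site.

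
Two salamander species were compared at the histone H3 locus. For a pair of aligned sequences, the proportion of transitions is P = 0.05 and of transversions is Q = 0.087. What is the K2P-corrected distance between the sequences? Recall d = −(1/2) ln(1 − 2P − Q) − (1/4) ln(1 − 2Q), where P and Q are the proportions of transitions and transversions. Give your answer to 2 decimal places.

Under the Kimura two-parameter model, d = −½ ln(1 − 2P − Q) − ¼ ln(1 − 2Q).
1 − 2P − Q = 0.813, giving −½ ln(0.813) = 0.103512.
1 − 2Q = 0.826, giving −¼ ln(0.826) = 0.047790.
d = 0.103512 + 0.047790 = 0.151302.

0.15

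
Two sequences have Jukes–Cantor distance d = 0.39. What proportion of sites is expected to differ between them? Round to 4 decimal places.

p = (3/4)(1 − e^(−4d/3)) = 0.75 × (1 − e^(-0.52)) = 0.75 × (1 − 0.594521) = 0.304109.

0.3041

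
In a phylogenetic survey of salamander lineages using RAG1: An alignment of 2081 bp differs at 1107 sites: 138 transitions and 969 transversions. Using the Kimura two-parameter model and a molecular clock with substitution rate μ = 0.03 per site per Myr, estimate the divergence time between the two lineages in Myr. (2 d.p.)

18.76

P = 138/2081 ≈ 0.066314 and Q = 969/2081 ≈ 0.465642.
Under the Kimura two-parameter model, d = −½ ln(1 − 2P − Q) − ¼ ln(1 − 2Q).
1 − 2P − Q = 0.40173, giving −½ ln(0.40173) = 0.455988.
1 − 2Q = 0.068716, giving −¼ ln(0.068716) = 0.669443.
d = 0.455988 + 0.669443 = 1.125431.
Under a molecular clock d = 2μt, so t = d/(2μ) = 1.125431 / (2 × 0.03) = 18.76 Myr.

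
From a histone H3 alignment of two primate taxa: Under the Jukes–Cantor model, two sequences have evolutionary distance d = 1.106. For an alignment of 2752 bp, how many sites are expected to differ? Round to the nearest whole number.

Invert JC69: p = (3/4)(1 − e^(−4d/3)) = 0.75 × (1 − e^(-1.474667)) = 0.75 × (1 − 0.228855) = 0.578359.
Expected differing sites = pL ≈ 0.578359 × 2752 = 1591.643968 ≈ 1592.

1592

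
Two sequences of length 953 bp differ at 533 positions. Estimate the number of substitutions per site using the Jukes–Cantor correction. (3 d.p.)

p = 533/953 ≈ 0.559286.
d = −(3/4) ln(1 − 4p/3) = −0.75 ln(1 − 0.745715) = −0.75 ln(0.254285)
  = −0.75 × (-1.369300) = 1.026975 substitutions/site.

1.027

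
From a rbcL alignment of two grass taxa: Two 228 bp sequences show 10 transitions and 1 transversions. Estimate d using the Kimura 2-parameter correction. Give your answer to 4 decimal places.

P = 10/228 ≈ 0.04386 and Q = 1/228 ≈ 0.004386.
Under the Kimura two-parameter model, d = −½ ln(1 − 2P − Q) − ¼ ln(1 − 2Q).
1 − 2P − Q = 0.907894, giving −½ ln(0.907894) = 0.048314.
1 − 2Q = 0.991228, giving −¼ ln(0.991228) = 0.002203.
d = 0.048314 + 0.002203 = 0.050517.

0.0505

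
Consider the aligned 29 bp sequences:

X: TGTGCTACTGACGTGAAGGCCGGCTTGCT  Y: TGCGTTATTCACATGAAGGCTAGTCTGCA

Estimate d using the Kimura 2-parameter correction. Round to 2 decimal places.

Of 29 sites, 8 differences are transitions and 2 are transversions, so P = 8/29 ≈ 0.275862 and Q = 2/29 ≈ 0.068966.
Under the Kimura two-parameter model, d = −½ ln(1 − 2P − Q) − ¼ ln(1 − 2Q).
1 − 2P − Q = 0.37931, giving −½ ln(0.37931) = 0.484701.
1 − 2Q = 0.862068, giving −¼ ln(0.862068) = 0.037105.
d = 0.484701 + 0.037105 = 0.521806.

0.52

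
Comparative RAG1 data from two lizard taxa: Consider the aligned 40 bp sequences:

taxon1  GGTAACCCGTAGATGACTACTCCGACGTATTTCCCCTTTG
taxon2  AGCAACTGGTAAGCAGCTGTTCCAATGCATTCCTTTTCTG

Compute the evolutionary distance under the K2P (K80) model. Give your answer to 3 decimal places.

1.308

Of 40 sites, 18 differences are transitions and 1 are transversions, so P = 18/40 = 0.45 and Q = 1/40 = 0.025.
Under the Kimura two-parameter model, d = −½ ln(1 − 2P − Q) − ¼ ln(1 − 2Q).
1 − 2P − Q = 0.075, giving −½ ln(0.075) = 1.295134.
1 − 2Q = 0.95, giving −¼ ln(0.95) = 0.012823.
d = 1.295134 + 0.012823 = 1.307957.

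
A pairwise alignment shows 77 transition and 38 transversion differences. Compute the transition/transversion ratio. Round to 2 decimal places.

R = 77/38 = 2.026315… ≈ 2.03 (to 2 d.p.).

2.03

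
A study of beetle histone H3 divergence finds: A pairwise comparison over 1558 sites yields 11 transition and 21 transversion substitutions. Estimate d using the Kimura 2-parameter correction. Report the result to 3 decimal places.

P = 11/1558 ≈ 0.00706 and Q = 21/1558 ≈ 0.013479.
Under the Kimura two-parameter model, d = −½ ln(1 − 2P − Q) − ¼ ln(1 − 2Q).
1 − 2P − Q = 0.972401, giving −½ ln(0.972401) = 0.013994.
1 − 2Q = 0.973042, giving −¼ ln(0.973042) = 0.006832.
d = 0.013994 + 0.006832 = 0.020826.

0.021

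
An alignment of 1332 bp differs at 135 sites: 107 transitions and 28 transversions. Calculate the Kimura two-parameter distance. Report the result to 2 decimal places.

0.11

P = 107/1332 ≈ 0.08033 and Q = 28/1332 ≈ 0.021021.
Under the Kimura two-parameter model, d = −½ ln(1 − 2P − Q) − ¼ ln(1 − 2Q).
1 − 2P − Q = 0.818319, giving −½ ln(0.818319) = 0.100252.
1 − 2Q = 0.957958, giving −¼ ln(0.957958) = 0.010738.
d = 0.100252 + 0.010738 = 0.110990.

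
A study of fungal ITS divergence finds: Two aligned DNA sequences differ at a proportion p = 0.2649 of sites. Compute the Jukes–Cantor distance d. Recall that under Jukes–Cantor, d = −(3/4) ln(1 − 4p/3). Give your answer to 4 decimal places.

d = −(3/4) ln(1 − 4p/3) = −0.75 ln(1 − 0.3532) = −0.75 ln(0.6468)
  = −0.75 × (-0.435718) = 0.326789 substitutions/site.

0.3268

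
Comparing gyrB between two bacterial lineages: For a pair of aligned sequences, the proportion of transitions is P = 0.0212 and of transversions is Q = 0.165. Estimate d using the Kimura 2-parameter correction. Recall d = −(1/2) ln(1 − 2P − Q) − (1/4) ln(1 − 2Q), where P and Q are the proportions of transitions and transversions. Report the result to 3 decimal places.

0.216

Under the Kimura two-parameter model, d = −½ ln(1 − 2P − Q) − ¼ ln(1 − 2Q).
1 − 2P − Q = 0.7926, giving −½ ln(0.7926) = 0.116218.
1 − 2Q = 0.67, giving −¼ ln(0.67) = 0.100119.
d = 0.116218 + 0.100119 = 0.216337.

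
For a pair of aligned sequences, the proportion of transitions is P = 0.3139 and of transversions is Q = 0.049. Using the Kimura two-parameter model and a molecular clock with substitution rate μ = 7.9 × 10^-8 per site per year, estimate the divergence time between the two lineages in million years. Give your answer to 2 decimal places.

Under the Kimura two-parameter model, d = −½ ln(1 − 2P − Q) − ¼ ln(1 − 2Q).
1 − 2P − Q = 0.3232, giving −½ ln(0.3232) = 0.564742.
1 − 2Q = 0.902, giving −¼ ln(0.902) = 0.025785.
d = 0.564742 + 0.025785 = 0.590527.
Under a molecular clock d = 2μt, so t = d/(2μ) = 0.590527 / (2 × 7.9 × 10^-8) = 3.74 million years.

3.74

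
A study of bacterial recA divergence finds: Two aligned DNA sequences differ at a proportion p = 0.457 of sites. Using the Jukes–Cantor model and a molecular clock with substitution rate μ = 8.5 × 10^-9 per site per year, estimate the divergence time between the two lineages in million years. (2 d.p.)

41.47

d = −(3/4) ln(1 − 4p/3) = −0.75 ln(1 − 0.609333) = −0.75 ln(0.390667)
  = −0.75 × (-0.939900) = 0.704925 substitutions/site.
Under a molecular clock d = 2μt, so t = d/(2μ) = 0.704925 / (2 × 8.5 × 10^-9) = 41.47 million years.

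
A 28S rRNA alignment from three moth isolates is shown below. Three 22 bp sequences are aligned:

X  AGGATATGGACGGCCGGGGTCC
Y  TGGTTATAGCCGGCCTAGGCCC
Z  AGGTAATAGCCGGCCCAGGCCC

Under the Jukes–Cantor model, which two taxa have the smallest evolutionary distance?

X–Y: 7/22 differ, p = 0.318, d = 0.414.
X–Z: 7/22 differ, p = 0.318, d = 0.414.
Y–Z: 3/22 differ, p = 0.136, d = 0.151.
The smallest distance is between Y and Z.

Y and Z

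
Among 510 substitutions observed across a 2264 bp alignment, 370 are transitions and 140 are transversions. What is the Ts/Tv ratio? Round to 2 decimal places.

R = 370/140 = 2.642857… ≈ 2.64 (to 2 d.p.).

2.64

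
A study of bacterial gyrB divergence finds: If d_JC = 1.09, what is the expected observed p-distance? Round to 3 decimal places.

0.575

p = (3/4)(1 − e^(−4d/3)) = 0.75 × (1 − e^(-1.453333)) = 0.75 × (1 − 0.233790) = 0.574658.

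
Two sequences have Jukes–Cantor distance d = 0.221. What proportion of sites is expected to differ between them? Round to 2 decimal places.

0.19

p = (3/4)(1 − e^(−4d/3)) = 0.75 × (1 − e^(-0.294667)) = 0.75 × (1 − 0.744780) = 0.191415.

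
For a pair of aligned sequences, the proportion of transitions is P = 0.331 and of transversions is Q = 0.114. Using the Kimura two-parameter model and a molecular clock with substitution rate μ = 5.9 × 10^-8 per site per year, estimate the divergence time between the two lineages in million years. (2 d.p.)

Under the Kimura two-parameter model, d = −½ ln(1 − 2P − Q) − ¼ ln(1 − 2Q).
1 − 2P − Q = 0.224, giving −½ ln(0.224) = 0.748055.
1 − 2Q = 0.772, giving −¼ ln(0.772) = 0.064693.
d = 0.748055 + 0.064693 = 0.812748.
Under a molecular clock d = 2μt, so t = d/(2μ) = 0.812748 / (2 × 5.9 × 10^-8) = 6.89 million years.

6.89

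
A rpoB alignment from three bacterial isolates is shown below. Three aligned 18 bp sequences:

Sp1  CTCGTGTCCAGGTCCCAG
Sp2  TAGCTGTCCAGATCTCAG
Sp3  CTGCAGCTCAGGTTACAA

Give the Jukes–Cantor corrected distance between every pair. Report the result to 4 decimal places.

Sp1–Sp2: 6/18 sites differ → p ≈ 0.333333, d = −0.75 ln(1 − 0.444444) = 0.440839 ≈ 0.4408.
Sp1–Sp3: 8/18 sites differ → p ≈ 0.444444, d = −0.75 ln(1 − 0.592592) = 0.673455 ≈ 0.6735.
Sp2–Sp3: 9/18 sites differ → p = 0.5, d = −0.75 ln(1 − 0.666667) = 0.823960 ≈ 0.8240.

d(Sp1,Sp2) = 0.4408, d(Sp1,Sp3) = 0.6735, d(Sp2,Sp3) = 0.8240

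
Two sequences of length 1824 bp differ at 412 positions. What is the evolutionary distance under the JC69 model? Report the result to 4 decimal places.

p = 412/1824 ≈ 0.225877.
d = −(3/4) ln(1 − 4p/3) = −0.75 ln(1 − 0.301169) = −0.75 ln(0.698831)
  = −0.75 × (-0.358346) = 0.268760 substitutions/site.

0.2688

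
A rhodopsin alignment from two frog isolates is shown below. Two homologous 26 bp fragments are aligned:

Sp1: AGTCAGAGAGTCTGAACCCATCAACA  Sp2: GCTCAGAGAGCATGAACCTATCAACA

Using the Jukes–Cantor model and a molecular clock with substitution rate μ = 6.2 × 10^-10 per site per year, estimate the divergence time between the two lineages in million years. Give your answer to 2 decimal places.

The sequences differ at 5 of 26 sites (1, 2, 11, 12, 19), so p = 5/26 ≈ 0.192308.
d = −(3/4) ln(1 − 4p/3) = −0.75 ln(1 − 0.256411) = −0.75 ln(0.743589)
  = −0.75 × (-0.296267) = 0.222200 substitutions/site.
Under a molecular clock d = 2μt, so t = d/(2μ) = 0.222200 / (2 × 6.2 × 10^-10) = 179.19 million years.

179.19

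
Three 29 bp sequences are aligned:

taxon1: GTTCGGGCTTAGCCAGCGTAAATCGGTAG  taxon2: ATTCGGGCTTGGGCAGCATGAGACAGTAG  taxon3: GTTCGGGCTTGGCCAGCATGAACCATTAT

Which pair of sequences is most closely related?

taxon2 and taxon3

taxon1–taxon2: 8/29 differ, p = 0.276, d = 0.344.
taxon1–taxon3: 7/29 differ, p = 0.241, d = 0.291.
taxon2–taxon3: 6/29 differ, p = 0.207, d = 0.242.
The smallest distance is between taxon2 and taxon3.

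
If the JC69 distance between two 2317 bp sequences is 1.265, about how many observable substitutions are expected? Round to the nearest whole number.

1416

Invert JC69: p = (3/4)(1 − e^(−4d/3)) = 0.75 × (1 − e^(-1.686667)) = 0.75 × (1 − 0.185136) = 0.611148.
Expected differing sites = pL ≈ 0.611148 × 2317 = 1416.029916 ≈ 1416.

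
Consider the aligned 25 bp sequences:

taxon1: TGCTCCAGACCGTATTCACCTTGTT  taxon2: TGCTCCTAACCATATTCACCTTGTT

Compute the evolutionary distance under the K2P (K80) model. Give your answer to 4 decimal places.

Of 25 sites, 2 differences are transitions and 1 are transversions, so P = 2/25 = 0.08 and Q = 1/25 = 0.04.
Under the Kimura two-parameter model, d = −½ ln(1 − 2P − Q) − ¼ ln(1 − 2Q).
1 − 2P − Q = 0.8, giving −½ ln(0.8) = 0.111572.
1 − 2Q = 0.92, giving −¼ ln(0.92) = 0.020845.
d = 0.111572 + 0.020845 = 0.132417.

0.1324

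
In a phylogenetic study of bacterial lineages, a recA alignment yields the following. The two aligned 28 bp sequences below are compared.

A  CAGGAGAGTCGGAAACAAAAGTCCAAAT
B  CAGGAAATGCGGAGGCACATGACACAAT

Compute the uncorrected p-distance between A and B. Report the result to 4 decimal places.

0.3571

The sequences differ at 10 of 28 positions (sites 6, 8, 9, 14, 15, 18, 20, 22, 24, 25).
p = 10/28 = 0.357142… ≈ 0.3571 (to 4 d.p.).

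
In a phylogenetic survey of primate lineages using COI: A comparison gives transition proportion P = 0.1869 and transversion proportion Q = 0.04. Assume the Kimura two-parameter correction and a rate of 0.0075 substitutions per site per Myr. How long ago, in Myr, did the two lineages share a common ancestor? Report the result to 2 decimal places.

Under the Kimura two-parameter model, d = −½ ln(1 − 2P − Q) − ¼ ln(1 − 2Q).
1 − 2P − Q = 0.5862, giving −½ ln(0.5862) = 0.267047.
1 − 2Q = 0.92, giving −¼ ln(0.92) = 0.020845.
d = 0.267047 + 0.020845 = 0.287892.
Under a molecular clock d = 2μt, so t = d/(2μ) = 0.287892 / (2 × 0.0075) = 19.19 Myr.

19.19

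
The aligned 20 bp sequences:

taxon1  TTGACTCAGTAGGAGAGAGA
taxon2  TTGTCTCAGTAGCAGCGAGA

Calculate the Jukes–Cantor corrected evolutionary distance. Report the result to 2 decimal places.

The sequences differ at 3 of 20 sites (4, 13, 16), so p = 3/20 = 0.15.
d = −(3/4) ln(1 − 4p/3) = −0.75 ln(1 − 0.2) = −0.75 ln(0.8)
  = −0.75 × (-0.223144) = 0.167358 substitutions/site.

0.17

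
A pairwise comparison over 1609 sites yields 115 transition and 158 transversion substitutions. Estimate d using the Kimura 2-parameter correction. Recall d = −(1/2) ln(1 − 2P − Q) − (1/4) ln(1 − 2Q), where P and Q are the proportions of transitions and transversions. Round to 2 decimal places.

P = 115/1609 ≈ 0.071473 and Q = 158/1609 ≈ 0.098198.
Under the Kimura two-parameter model, d = −½ ln(1 − 2P − Q) − ¼ ln(1 − 2Q).
1 − 2P − Q = 0.758856, giving −½ ln(0.758856) = 0.137972.
1 − 2Q = 0.803604, giving −¼ ln(0.803604) = 0.054662.
d = 0.137972 + 0.054662 = 0.192634.

0.19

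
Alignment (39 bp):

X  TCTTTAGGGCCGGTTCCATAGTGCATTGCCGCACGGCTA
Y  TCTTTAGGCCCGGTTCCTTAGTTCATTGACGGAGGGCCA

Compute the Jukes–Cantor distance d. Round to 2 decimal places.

The sequences differ at 7 of 39 sites (9, 18, 23, 29, 32, 34, 38), so p = 7/39 ≈ 0.179487.
d = −(3/4) ln(1 − 4p/3) = −0.75 ln(1 − 0.239316) = −0.75 ln(0.760684)
  = −0.75 × (-0.273537) = 0.205153 substitutions/site.

0.21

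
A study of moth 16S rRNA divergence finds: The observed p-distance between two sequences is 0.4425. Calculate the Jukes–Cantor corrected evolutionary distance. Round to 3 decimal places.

0.669

d = −(3/4) ln(1 − 4p/3) = −0.75 ln(1 − 0.59) = −0.75 ln(0.41)
  = −0.75 × (-0.891598) = 0.668699 substitutions/site.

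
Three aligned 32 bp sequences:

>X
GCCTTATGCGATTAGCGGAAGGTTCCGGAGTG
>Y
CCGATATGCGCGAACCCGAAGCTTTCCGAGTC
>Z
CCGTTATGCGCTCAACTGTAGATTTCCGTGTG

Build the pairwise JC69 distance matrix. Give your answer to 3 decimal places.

d(X,Y) = 0.520, d(X,Z) = 0.460, d(Y,Z) = 0.353

X–Y: 12/32 sites differ → p = 0.375, d = −0.75 ln(1 − 0.5) = 0.519860 ≈ 0.520.
X–Z: 11/32 sites differ → p = 0.34375, d = −0.75 ln(1 − 0.458333) = 0.459828 ≈ 0.460.
Y–Z: 9/32 sites differ → p = 0.28125, d = −0.75 ln(1 − 0.375) = 0.352503 ≈ 0.353.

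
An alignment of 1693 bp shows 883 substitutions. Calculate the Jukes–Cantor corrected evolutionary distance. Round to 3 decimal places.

0.892

p = 883/1693 ≈ 0.521559.
d = −(3/4) ln(1 − 4p/3) = −0.75 ln(1 − 0.695412) = −0.75 ln(0.304588)
  = −0.75 × (-1.188795) = 0.891596 substitutions/site.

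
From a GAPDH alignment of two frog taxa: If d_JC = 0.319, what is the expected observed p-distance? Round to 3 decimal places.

0.260

p = (3/4)(1 − e^(−4d/3)) = 0.75 × (1 − e^(-0.425333)) = 0.75 × (1 − 0.653552) = 0.259836.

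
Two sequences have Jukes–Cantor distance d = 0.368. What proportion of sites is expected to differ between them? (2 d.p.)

0.29

p = (3/4)(1 − e^(−4d/3)) = 0.75 × (1 − e^(-0.490667)) = 0.75 × (1 − 0.612218) = 0.290837.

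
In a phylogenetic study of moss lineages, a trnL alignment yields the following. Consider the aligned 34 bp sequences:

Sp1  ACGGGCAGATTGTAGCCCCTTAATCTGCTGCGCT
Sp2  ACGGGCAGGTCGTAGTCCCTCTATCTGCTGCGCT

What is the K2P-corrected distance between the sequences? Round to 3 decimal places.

0.169

Of 34 sites, 4 differences are transitions and 1 are transversions, so P = 4/34 ≈ 0.117647 and Q = 1/34 ≈ 0.029412.
Under the Kimura two-parameter model, d = −½ ln(1 − 2P − Q) − ¼ ln(1 − 2Q).
1 − 2P − Q = 0.735294, giving −½ ln(0.735294) = 0.153742.
1 − 2Q = 0.941176, giving −¼ ln(0.941176) = 0.015156.
d = 0.153742 + 0.015156 = 0.168898.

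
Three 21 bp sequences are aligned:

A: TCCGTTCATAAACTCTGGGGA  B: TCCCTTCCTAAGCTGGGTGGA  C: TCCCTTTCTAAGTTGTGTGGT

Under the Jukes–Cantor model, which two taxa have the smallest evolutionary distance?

A–B: 6/21 differ, p = 0.286, d = 0.360.
A–C: 8/21 differ, p = 0.381, d = 0.532.
B–C: 4/21 differ, p = 0.190, d = 0.220.
The smallest distance is between B and C.

B and C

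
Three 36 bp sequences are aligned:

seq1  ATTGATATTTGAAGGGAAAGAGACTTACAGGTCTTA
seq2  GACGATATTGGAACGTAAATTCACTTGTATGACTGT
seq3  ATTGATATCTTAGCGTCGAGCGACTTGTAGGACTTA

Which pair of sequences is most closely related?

seq1–seq2: 15/36 differ, p = 0.417, d = 0.608.
seq1–seq3: 11/36 differ, p = 0.306, d = 0.392.
seq2–seq3: 15/36 differ, p = 0.417, d = 0.608.
The smallest distance is between seq1 and seq3.

seq1 and seq3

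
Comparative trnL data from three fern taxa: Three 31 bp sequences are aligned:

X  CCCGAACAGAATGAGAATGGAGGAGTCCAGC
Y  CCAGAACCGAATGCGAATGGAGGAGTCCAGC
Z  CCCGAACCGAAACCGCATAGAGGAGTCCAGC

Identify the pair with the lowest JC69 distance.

X–Y: 3/31 differ, p = 0.097, d = 0.104.
X–Z: 6/31 differ, p = 0.194, d = 0.224.
Y–Z: 5/31 differ, p = 0.161, d = 0.182.
The smallest distance is between X and Y.

X and Y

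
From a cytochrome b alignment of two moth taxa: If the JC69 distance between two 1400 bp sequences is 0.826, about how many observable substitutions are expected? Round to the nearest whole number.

Invert JC69: p = (3/4)(1 − e^(−4d/3)) = 0.75 × (1 − e^(-1.101333)) = 0.75 × (1 − 0.332428) = 0.500679.
Expected differing sites = pL ≈ 0.500679 × 1400 = 700.9506 ≈ 701.

701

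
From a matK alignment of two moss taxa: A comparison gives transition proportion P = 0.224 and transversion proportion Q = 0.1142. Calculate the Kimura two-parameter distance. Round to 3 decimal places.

Under the Kimura two-parameter model, d = −½ ln(1 − 2P − Q) − ¼ ln(1 − 2Q).
1 − 2P − Q = 0.4378, giving −½ ln(0.4378) = 0.412997.
1 − 2Q = 0.7716, giving −¼ ln(0.7716) = 0.064822.
d = 0.412997 + 0.064822 = 0.477819.

0.478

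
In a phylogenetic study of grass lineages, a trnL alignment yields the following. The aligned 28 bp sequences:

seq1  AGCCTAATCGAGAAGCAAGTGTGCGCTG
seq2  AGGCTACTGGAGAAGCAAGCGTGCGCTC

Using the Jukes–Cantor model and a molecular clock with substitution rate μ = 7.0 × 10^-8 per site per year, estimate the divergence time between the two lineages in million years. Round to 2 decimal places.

1.46

The sequences differ at 5 of 28 sites (3, 7, 9, 20, 28), so p = 5/28 ≈ 0.178571.
d = −(3/4) ln(1 − 4p/3) = −0.75 ln(1 − 0.238095) = −0.75 ln(0.761905)
  = −0.75 × (-0.271933) = 0.203950 substitutions/site.
Under a molecular clock d = 2μt, so t = d/(2μ) = 0.203950 / (2 × 7.0 × 10^-8) = 1.46 million years.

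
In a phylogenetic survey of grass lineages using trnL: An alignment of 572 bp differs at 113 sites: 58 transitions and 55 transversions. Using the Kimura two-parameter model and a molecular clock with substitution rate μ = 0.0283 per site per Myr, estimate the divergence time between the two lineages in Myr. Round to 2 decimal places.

4.08

P = 58/572 ≈ 0.101399 and Q = 55/572 ≈ 0.096154.
Under the Kimura two-parameter model, d = −½ ln(1 − 2P − Q) − ¼ ln(1 − 2Q).
1 − 2P − Q = 0.701048, giving −½ ln(0.701048) = 0.177589.
1 − 2Q = 0.807692, giving −¼ ln(0.807692) = 0.053394.
d = 0.177589 + 0.053394 = 0.230983.
Under a molecular clock d = 2μt, so t = d/(2μ) = 0.230983 / (2 × 0.0283) = 4.08 Myr.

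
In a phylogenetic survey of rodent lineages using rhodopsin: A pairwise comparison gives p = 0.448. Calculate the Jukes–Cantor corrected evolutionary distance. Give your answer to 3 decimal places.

0.682

d = −(3/4) ln(1 − 4p/3) = −0.75 ln(1 − 0.597333) = −0.75 ln(0.402667)
  = −0.75 × (-0.909645) = 0.682234 substitutions/site.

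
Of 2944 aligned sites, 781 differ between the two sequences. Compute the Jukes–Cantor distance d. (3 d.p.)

p = 781/2944 ≈ 0.265285.
d = −(3/4) ln(1 − 4p/3) = −0.75 ln(1 − 0.353713) = −0.75 ln(0.646287)
  = −0.75 × (-0.436512) = 0.327384 substitutions/site.

0.327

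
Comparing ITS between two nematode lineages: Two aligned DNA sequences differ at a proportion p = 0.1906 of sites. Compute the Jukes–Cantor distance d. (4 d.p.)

0.2199

d = −(3/4) ln(1 − 4p/3) = −0.75 ln(1 − 0.254133) = −0.75 ln(0.745867)
  = −0.75 × (-0.293208) = 0.219906 substitutions/site.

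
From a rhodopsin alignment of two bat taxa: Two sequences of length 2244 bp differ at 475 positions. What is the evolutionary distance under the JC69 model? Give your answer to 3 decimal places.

0.249

p = 475/2244 ≈ 0.211676.
d = −(3/4) ln(1 − 4p/3) = −0.75 ln(1 − 0.282235) = −0.75 ln(0.717765)
  = −0.75 × (-0.331613) = 0.248710 substitutions/site.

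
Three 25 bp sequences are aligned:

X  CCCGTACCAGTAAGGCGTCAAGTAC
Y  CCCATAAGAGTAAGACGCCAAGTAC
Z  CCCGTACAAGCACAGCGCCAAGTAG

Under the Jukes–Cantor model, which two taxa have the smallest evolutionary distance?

X and Y

X–Y: 5/25 differ, p = 0.200, d = 0.233.
X–Z: 6/25 differ, p = 0.240, d = 0.289.
Y–Z: 8/25 differ, p = 0.320, d = 0.417.
The smallest distance is between X and Y.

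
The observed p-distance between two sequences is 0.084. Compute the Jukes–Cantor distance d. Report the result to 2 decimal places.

d = −(3/4) ln(1 − 4p/3) = −0.75 ln(1 − 0.112) = −0.75 ln(0.888)
  = −0.75 × (-0.118784) = 0.089088 substitutions/site.

0.09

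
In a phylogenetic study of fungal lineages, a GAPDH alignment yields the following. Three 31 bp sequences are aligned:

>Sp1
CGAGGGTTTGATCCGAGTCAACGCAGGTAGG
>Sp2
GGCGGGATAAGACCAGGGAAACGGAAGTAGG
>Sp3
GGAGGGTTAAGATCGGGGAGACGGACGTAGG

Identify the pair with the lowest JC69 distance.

Sp2 and Sp3

Sp1–Sp2: 13/31 differ, p = 0.419, d = 0.614.
Sp1–Sp3: 12/31 differ, p = 0.387, d = 0.544.
Sp2–Sp3: 6/31 differ, p = 0.194, d = 0.224.
The smallest distance is between Sp2 and Sp3.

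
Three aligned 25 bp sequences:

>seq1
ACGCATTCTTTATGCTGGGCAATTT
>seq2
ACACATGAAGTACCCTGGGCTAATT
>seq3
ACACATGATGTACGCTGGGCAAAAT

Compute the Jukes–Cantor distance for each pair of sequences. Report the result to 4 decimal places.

d(seq1,seq2) = 0.4904, d(seq1,seq3) = 0.3505, d(seq2,seq3) = 0.1800

seq1–seq2: 9/25 sites differ → p = 0.36, d = −0.75 ln(1 − 0.48) = 0.490445 ≈ 0.4904.
seq1–seq3: 7/25 sites differ → p = 0.28, d = −0.75 ln(1 − 0.373333) = 0.350505 ≈ 0.3505.
seq2–seq3: 4/25 sites differ → p = 0.16, d = −0.75 ln(1 − 0.213333) = 0.179963 ≈ 0.1800.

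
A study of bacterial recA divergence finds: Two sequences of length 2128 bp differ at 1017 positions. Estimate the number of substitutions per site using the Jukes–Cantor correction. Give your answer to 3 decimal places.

p = 1017/2128 ≈ 0.477914.
d = −(3/4) ln(1 − 4p/3) = −0.75 ln(1 − 0.637219) = −0.75 ln(0.362781)
  = −0.75 × (-1.013956) = 0.760467 substitutions/site.

0.760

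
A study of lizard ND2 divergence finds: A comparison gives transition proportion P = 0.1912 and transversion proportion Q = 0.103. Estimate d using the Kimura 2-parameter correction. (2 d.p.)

0.39

Under the Kimura two-parameter model, d = −½ ln(1 − 2P − Q) − ¼ ln(1 − 2Q).
1 − 2P − Q = 0.5146, giving −½ ln(0.5146) = 0.332183.
1 − 2Q = 0.794, giving −¼ ln(0.794) = 0.057668.
d = 0.332183 + 0.057668 = 0.389851.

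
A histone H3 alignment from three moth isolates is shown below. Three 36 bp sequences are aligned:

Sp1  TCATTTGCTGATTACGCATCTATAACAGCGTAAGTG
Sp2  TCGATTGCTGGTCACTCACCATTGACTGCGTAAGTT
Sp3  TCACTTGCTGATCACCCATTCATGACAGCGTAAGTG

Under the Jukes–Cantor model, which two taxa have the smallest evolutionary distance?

Sp1 and Sp3

Sp1–Sp2: 11/36 differ, p = 0.306, d = 0.392.
Sp1–Sp3: 6/36 differ, p = 0.167, d = 0.188.
Sp2–Sp3: 10/36 differ, p = 0.278, d = 0.347.
The smallest distance is between Sp1 and Sp3.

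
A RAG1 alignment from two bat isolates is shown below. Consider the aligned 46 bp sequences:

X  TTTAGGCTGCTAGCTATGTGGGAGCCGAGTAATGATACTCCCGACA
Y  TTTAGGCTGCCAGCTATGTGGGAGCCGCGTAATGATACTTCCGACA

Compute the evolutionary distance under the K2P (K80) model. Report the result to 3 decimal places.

Of 46 sites, 2 differences are transitions and 1 are transversions, so P = 2/46 ≈ 0.043478 and Q = 1/46 ≈ 0.021739.
Under the Kimura two-parameter model, d = −½ ln(1 − 2P − Q) − ¼ ln(1 − 2Q).
1 − 2P − Q = 0.891305, giving −½ ln(0.891305) = 0.057534.
1 − 2Q = 0.956522, giving −¼ ln(0.956522) = 0.011113.
d = 0.057534 + 0.011113 = 0.068647.

0.069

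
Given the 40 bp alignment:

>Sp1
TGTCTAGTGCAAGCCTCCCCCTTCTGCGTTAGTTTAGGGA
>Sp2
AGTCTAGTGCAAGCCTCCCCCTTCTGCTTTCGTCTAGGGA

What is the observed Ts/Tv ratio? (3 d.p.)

Transitions are A↔G and C↔T; transversions are all other mismatches.
Transitions: 1. Transversions: 3.
R = 1/3 = 0.333333… ≈ 0.333 (to 3 d.p.).

0.333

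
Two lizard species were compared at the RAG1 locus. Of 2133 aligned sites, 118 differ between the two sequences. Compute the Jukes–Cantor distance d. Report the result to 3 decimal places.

p = 118/2133 ≈ 0.055321.
d = −(3/4) ln(1 − 4p/3) = −0.75 ln(1 − 0.073761) = −0.75 ln(0.926239)
  = −0.75 × (-0.076623) = 0.057467 substitutions/site.

0.057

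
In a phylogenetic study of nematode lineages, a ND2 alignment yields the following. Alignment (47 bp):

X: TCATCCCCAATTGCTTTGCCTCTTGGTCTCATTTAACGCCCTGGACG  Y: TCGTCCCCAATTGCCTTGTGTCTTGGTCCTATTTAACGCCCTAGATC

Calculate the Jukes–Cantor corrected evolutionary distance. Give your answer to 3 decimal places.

The sequences differ at 9 of 47 sites (3, 15, 19, 20, 29, 30, 43, 46, 47), so p = 9/47 ≈ 0.191489.
d = −(3/4) ln(1 − 4p/3) = −0.75 ln(1 − 0.255319) = −0.75 ln(0.744681)
  = −0.75 × (-0.294799) = 0.221099 substitutions/site.

0.221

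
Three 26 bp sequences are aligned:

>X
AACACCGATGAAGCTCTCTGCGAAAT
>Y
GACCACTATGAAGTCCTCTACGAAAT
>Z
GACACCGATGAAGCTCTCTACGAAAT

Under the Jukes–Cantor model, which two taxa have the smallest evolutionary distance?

X and Z

X–Y: 7/26 differ, p = 0.269, d = 0.334.
X–Z: 2/26 differ, p = 0.077, d = 0.081.
Y–Z: 5/26 differ, p = 0.192, d = 0.222.
The smallest distance is between X and Z.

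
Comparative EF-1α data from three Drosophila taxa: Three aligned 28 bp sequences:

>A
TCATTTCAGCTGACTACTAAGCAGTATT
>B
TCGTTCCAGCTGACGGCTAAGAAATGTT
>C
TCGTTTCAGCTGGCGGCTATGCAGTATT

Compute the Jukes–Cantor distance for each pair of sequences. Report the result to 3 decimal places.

d(A,B) = 0.304, d(A,C) = 0.204, d(B,C) = 0.252

A–B: 7/28 sites differ → p = 0.25, d = −0.75 ln(1 − 0.333333) = 0.304098 ≈ 0.304.
A–C: 5/28 sites differ → p ≈ 0.178571, d = −0.75 ln(1 − 0.238095) = 0.203950 ≈ 0.204.
B–C: 6/28 sites differ → p ≈ 0.214286, d = −0.75 ln(1 − 0.285715) = 0.252355 ≈ 0.252.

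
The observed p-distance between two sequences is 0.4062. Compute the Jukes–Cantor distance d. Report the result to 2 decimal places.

0.59

d = −(3/4) ln(1 − 4p/3) = −0.75 ln(1 − 0.5416) = −0.75 ln(0.4584)
  = −0.75 × (-0.780013) = 0.585010 substitutions/site.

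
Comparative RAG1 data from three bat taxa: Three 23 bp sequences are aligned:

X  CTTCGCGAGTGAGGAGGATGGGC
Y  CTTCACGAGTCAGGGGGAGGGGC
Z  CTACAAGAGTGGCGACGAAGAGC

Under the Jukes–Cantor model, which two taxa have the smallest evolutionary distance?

X–Y: 4/23 differ, p = 0.174, d = 0.198.
X–Z: 8/23 differ, p = 0.348, d = 0.467.
Y–Z: 9/23 differ, p = 0.391, d = 0.553.
The smallest distance is between X and Y.

X and Y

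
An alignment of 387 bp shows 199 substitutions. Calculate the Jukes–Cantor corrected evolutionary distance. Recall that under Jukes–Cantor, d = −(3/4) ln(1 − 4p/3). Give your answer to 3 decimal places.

p = 199/387 ≈ 0.514212.
d = −(3/4) ln(1 − 4p/3) = −0.75 ln(1 − 0.685616) = −0.75 ln(0.314384)
  = −0.75 × (-1.157140) = 0.867855 substitutions/site.

0.868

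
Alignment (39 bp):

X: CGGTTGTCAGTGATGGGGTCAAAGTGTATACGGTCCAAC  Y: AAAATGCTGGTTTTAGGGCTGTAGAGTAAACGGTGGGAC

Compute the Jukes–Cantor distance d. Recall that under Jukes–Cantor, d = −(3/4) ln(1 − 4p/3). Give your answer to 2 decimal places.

0.79

The sequences differ at 19 of 39 sites, so p = 19/39 ≈ 0.487179.
d = −(3/4) ln(1 − 4p/3) = −0.75 ln(1 − 0.649572) = −0.75 ln(0.350428)
  = −0.75 × (-1.048600) = 0.786450 substitutions/site.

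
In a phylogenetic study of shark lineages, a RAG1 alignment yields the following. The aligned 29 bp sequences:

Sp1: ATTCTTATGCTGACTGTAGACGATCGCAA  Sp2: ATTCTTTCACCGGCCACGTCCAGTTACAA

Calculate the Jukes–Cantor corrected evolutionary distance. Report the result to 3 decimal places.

0.878

The sequences differ at 15 of 29 sites, so p = 15/29 ≈ 0.517241.
d = −(3/4) ln(1 − 4p/3) = −0.75 ln(1 − 0.689655) = −0.75 ln(0.310345)
  = −0.75 × (-1.170071) = 0.877553 substitutions/site.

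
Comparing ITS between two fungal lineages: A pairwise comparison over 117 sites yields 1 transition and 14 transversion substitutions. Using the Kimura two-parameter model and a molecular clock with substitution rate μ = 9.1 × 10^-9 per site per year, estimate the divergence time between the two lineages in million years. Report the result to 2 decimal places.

P = 1/117 ≈ 0.008547 and Q = 14/117 ≈ 0.119658.
Under the Kimura two-parameter model, d = −½ ln(1 − 2P − Q) − ¼ ln(1 − 2Q).
1 − 2P − Q = 0.863248, giving −½ ln(0.863248) = 0.073527.
1 − 2Q = 0.760684, giving −¼ ln(0.760684) = 0.068384.
d = 0.073527 + 0.068384 = 0.141911.
Under a molecular clock d = 2μt, so t = d/(2μ) = 0.141911 / (2 × 9.1 × 10^-9) = 7.80 million years.

7.80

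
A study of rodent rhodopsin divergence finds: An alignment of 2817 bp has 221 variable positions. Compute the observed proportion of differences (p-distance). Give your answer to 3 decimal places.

0.078

p = 221/2817 = 0.078452… ≈ 0.078 (to 3 d.p.).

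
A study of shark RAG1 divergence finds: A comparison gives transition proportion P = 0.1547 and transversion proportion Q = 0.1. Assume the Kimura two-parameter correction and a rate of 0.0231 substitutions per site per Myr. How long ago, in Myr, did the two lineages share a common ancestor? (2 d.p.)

Under the Kimura two-parameter model, d = −½ ln(1 − 2P − Q) − ¼ ln(1 − 2Q).
1 − 2P − Q = 0.5906, giving −½ ln(0.5906) = 0.263308.
1 − 2Q = 0.8, giving −¼ ln(0.8) = 0.055786.
d = 0.263308 + 0.055786 = 0.319094.
Under a molecular clock d = 2μt, so t = d/(2μ) = 0.319094 / (2 × 0.0231) = 6.91 Myr.

6.91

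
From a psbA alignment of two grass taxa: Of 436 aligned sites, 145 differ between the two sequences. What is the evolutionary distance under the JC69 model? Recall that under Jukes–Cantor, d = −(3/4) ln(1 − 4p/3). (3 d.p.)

p = 145/436 ≈ 0.332569.
d = −(3/4) ln(1 − 4p/3) = −0.75 ln(1 − 0.443425) = −0.75 ln(0.556575)
  = −0.75 × (-0.585953) = 0.439465 substitutions/site.

0.439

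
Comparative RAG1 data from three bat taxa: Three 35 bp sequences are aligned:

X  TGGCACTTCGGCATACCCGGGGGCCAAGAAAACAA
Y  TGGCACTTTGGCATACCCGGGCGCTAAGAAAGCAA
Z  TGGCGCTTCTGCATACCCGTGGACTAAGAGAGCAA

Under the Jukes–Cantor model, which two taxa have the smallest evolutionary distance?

X–Y: 4/35 differ, p = 0.114, d = 0.124.
X–Z: 7/35 differ, p = 0.200, d = 0.233.
Y–Z: 7/35 differ, p = 0.200, d = 0.233.
The smallest distance is between X and Y.

X and Y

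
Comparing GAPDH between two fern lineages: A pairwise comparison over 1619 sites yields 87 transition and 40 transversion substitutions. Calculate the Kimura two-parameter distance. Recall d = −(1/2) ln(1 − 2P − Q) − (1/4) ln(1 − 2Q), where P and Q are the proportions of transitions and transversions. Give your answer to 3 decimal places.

P = 87/1619 ≈ 0.053737 and Q = 40/1619 ≈ 0.024707.
Under the Kimura two-parameter model, d = −½ ln(1 − 2P − Q) − ¼ ln(1 − 2Q).
1 − 2P − Q = 0.867819, giving −½ ln(0.867819) = 0.070886.
1 − 2Q = 0.950586, giving −¼ ln(0.950586) = 0.012669.
d = 0.070886 + 0.012669 = 0.083555.

0.084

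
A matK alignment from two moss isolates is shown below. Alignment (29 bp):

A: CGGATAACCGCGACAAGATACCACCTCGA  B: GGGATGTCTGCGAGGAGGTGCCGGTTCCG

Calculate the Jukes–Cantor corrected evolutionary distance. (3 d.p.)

0.683

The sequences differ at 13 of 29 sites, so p = 13/29 ≈ 0.448276.
d = −(3/4) ln(1 − 4p/3) = −0.75 ln(1 − 0.597701) = −0.75 ln(0.402299)
  = −0.75 × (-0.910560) = 0.682920 substitutions/site.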